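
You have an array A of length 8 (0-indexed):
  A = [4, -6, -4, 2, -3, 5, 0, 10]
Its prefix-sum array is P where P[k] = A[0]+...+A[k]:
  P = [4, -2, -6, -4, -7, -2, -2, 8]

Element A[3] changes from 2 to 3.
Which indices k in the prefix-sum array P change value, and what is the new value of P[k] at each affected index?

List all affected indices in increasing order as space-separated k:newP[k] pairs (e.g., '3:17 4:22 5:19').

P[k] = A[0] + ... + A[k]
P[k] includes A[3] iff k >= 3
Affected indices: 3, 4, ..., 7; delta = 1
  P[3]: -4 + 1 = -3
  P[4]: -7 + 1 = -6
  P[5]: -2 + 1 = -1
  P[6]: -2 + 1 = -1
  P[7]: 8 + 1 = 9

Answer: 3:-3 4:-6 5:-1 6:-1 7:9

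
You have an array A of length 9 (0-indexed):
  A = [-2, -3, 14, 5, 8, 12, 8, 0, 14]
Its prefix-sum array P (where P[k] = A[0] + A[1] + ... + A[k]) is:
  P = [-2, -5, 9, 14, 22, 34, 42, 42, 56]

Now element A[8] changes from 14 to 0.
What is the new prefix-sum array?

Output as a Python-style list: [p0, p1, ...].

Answer: [-2, -5, 9, 14, 22, 34, 42, 42, 42]

Derivation:
Change: A[8] 14 -> 0, delta = -14
P[k] for k < 8: unchanged (A[8] not included)
P[k] for k >= 8: shift by delta = -14
  P[0] = -2 + 0 = -2
  P[1] = -5 + 0 = -5
  P[2] = 9 + 0 = 9
  P[3] = 14 + 0 = 14
  P[4] = 22 + 0 = 22
  P[5] = 34 + 0 = 34
  P[6] = 42 + 0 = 42
  P[7] = 42 + 0 = 42
  P[8] = 56 + -14 = 42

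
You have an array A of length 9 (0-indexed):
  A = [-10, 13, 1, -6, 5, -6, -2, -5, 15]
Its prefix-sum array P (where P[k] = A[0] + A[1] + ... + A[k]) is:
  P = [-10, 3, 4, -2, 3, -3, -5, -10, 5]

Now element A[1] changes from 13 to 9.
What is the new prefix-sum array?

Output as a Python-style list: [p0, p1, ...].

Change: A[1] 13 -> 9, delta = -4
P[k] for k < 1: unchanged (A[1] not included)
P[k] for k >= 1: shift by delta = -4
  P[0] = -10 + 0 = -10
  P[1] = 3 + -4 = -1
  P[2] = 4 + -4 = 0
  P[3] = -2 + -4 = -6
  P[4] = 3 + -4 = -1
  P[5] = -3 + -4 = -7
  P[6] = -5 + -4 = -9
  P[7] = -10 + -4 = -14
  P[8] = 5 + -4 = 1

Answer: [-10, -1, 0, -6, -1, -7, -9, -14, 1]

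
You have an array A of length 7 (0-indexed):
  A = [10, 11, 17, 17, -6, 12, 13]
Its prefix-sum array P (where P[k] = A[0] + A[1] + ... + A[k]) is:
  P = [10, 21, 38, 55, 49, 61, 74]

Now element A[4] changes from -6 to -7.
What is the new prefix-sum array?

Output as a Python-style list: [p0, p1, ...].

Answer: [10, 21, 38, 55, 48, 60, 73]

Derivation:
Change: A[4] -6 -> -7, delta = -1
P[k] for k < 4: unchanged (A[4] not included)
P[k] for k >= 4: shift by delta = -1
  P[0] = 10 + 0 = 10
  P[1] = 21 + 0 = 21
  P[2] = 38 + 0 = 38
  P[3] = 55 + 0 = 55
  P[4] = 49 + -1 = 48
  P[5] = 61 + -1 = 60
  P[6] = 74 + -1 = 73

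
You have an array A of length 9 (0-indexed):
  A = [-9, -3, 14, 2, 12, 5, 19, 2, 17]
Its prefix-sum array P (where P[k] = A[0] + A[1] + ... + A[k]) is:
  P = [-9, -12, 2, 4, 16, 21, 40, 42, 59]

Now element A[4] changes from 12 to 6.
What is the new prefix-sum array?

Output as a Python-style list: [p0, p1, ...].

Answer: [-9, -12, 2, 4, 10, 15, 34, 36, 53]

Derivation:
Change: A[4] 12 -> 6, delta = -6
P[k] for k < 4: unchanged (A[4] not included)
P[k] for k >= 4: shift by delta = -6
  P[0] = -9 + 0 = -9
  P[1] = -12 + 0 = -12
  P[2] = 2 + 0 = 2
  P[3] = 4 + 0 = 4
  P[4] = 16 + -6 = 10
  P[5] = 21 + -6 = 15
  P[6] = 40 + -6 = 34
  P[7] = 42 + -6 = 36
  P[8] = 59 + -6 = 53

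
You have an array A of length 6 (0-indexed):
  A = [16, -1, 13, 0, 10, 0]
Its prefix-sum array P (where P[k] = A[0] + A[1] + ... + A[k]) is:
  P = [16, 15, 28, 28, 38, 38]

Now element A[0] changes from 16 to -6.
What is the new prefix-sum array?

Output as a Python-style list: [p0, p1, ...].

Answer: [-6, -7, 6, 6, 16, 16]

Derivation:
Change: A[0] 16 -> -6, delta = -22
P[k] for k < 0: unchanged (A[0] not included)
P[k] for k >= 0: shift by delta = -22
  P[0] = 16 + -22 = -6
  P[1] = 15 + -22 = -7
  P[2] = 28 + -22 = 6
  P[3] = 28 + -22 = 6
  P[4] = 38 + -22 = 16
  P[5] = 38 + -22 = 16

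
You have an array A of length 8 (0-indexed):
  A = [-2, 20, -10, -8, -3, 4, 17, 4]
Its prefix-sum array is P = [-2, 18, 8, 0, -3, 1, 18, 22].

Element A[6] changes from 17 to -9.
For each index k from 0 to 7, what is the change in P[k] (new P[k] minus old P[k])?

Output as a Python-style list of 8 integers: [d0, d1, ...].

Answer: [0, 0, 0, 0, 0, 0, -26, -26]

Derivation:
Element change: A[6] 17 -> -9, delta = -26
For k < 6: P[k] unchanged, delta_P[k] = 0
For k >= 6: P[k] shifts by exactly -26
Delta array: [0, 0, 0, 0, 0, 0, -26, -26]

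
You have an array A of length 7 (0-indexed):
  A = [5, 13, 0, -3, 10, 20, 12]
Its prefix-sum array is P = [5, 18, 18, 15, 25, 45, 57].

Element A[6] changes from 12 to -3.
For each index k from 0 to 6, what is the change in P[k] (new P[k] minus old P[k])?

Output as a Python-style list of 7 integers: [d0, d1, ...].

Answer: [0, 0, 0, 0, 0, 0, -15]

Derivation:
Element change: A[6] 12 -> -3, delta = -15
For k < 6: P[k] unchanged, delta_P[k] = 0
For k >= 6: P[k] shifts by exactly -15
Delta array: [0, 0, 0, 0, 0, 0, -15]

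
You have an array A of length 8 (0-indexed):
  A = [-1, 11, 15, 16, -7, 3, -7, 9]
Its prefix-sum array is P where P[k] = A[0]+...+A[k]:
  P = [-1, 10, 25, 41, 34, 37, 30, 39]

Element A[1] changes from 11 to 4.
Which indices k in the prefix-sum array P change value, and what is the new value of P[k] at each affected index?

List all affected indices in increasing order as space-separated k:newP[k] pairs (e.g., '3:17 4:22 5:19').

P[k] = A[0] + ... + A[k]
P[k] includes A[1] iff k >= 1
Affected indices: 1, 2, ..., 7; delta = -7
  P[1]: 10 + -7 = 3
  P[2]: 25 + -7 = 18
  P[3]: 41 + -7 = 34
  P[4]: 34 + -7 = 27
  P[5]: 37 + -7 = 30
  P[6]: 30 + -7 = 23
  P[7]: 39 + -7 = 32

Answer: 1:3 2:18 3:34 4:27 5:30 6:23 7:32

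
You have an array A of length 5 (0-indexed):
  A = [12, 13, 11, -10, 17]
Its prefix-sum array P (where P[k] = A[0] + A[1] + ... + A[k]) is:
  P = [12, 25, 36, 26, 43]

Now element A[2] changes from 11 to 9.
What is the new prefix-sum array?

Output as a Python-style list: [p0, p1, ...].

Change: A[2] 11 -> 9, delta = -2
P[k] for k < 2: unchanged (A[2] not included)
P[k] for k >= 2: shift by delta = -2
  P[0] = 12 + 0 = 12
  P[1] = 25 + 0 = 25
  P[2] = 36 + -2 = 34
  P[3] = 26 + -2 = 24
  P[4] = 43 + -2 = 41

Answer: [12, 25, 34, 24, 41]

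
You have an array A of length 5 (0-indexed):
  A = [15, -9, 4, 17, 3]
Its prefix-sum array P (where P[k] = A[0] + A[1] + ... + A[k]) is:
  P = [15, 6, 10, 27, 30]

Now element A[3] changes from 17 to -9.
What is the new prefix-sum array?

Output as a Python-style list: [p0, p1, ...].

Answer: [15, 6, 10, 1, 4]

Derivation:
Change: A[3] 17 -> -9, delta = -26
P[k] for k < 3: unchanged (A[3] not included)
P[k] for k >= 3: shift by delta = -26
  P[0] = 15 + 0 = 15
  P[1] = 6 + 0 = 6
  P[2] = 10 + 0 = 10
  P[3] = 27 + -26 = 1
  P[4] = 30 + -26 = 4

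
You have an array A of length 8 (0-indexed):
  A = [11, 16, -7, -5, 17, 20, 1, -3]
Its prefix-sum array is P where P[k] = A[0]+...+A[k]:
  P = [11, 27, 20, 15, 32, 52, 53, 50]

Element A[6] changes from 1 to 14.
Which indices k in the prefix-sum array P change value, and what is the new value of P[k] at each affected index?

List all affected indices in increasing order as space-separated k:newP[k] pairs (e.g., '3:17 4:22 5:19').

Answer: 6:66 7:63

Derivation:
P[k] = A[0] + ... + A[k]
P[k] includes A[6] iff k >= 6
Affected indices: 6, 7, ..., 7; delta = 13
  P[6]: 53 + 13 = 66
  P[7]: 50 + 13 = 63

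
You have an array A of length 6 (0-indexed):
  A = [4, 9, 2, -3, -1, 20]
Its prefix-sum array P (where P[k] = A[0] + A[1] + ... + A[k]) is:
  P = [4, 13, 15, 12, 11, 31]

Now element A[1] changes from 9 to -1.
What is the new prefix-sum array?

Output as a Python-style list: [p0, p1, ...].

Answer: [4, 3, 5, 2, 1, 21]

Derivation:
Change: A[1] 9 -> -1, delta = -10
P[k] for k < 1: unchanged (A[1] not included)
P[k] for k >= 1: shift by delta = -10
  P[0] = 4 + 0 = 4
  P[1] = 13 + -10 = 3
  P[2] = 15 + -10 = 5
  P[3] = 12 + -10 = 2
  P[4] = 11 + -10 = 1
  P[5] = 31 + -10 = 21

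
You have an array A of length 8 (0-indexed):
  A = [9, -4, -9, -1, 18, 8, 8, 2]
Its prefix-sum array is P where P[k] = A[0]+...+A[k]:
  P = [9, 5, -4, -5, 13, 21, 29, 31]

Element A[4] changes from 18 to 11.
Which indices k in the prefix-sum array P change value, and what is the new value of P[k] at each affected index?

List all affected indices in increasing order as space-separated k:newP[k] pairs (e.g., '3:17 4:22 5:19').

P[k] = A[0] + ... + A[k]
P[k] includes A[4] iff k >= 4
Affected indices: 4, 5, ..., 7; delta = -7
  P[4]: 13 + -7 = 6
  P[5]: 21 + -7 = 14
  P[6]: 29 + -7 = 22
  P[7]: 31 + -7 = 24

Answer: 4:6 5:14 6:22 7:24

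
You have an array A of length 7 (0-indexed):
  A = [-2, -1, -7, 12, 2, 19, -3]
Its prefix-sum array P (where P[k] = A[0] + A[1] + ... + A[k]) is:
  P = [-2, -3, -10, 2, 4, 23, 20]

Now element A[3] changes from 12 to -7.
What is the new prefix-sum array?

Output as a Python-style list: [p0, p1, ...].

Answer: [-2, -3, -10, -17, -15, 4, 1]

Derivation:
Change: A[3] 12 -> -7, delta = -19
P[k] for k < 3: unchanged (A[3] not included)
P[k] for k >= 3: shift by delta = -19
  P[0] = -2 + 0 = -2
  P[1] = -3 + 0 = -3
  P[2] = -10 + 0 = -10
  P[3] = 2 + -19 = -17
  P[4] = 4 + -19 = -15
  P[5] = 23 + -19 = 4
  P[6] = 20 + -19 = 1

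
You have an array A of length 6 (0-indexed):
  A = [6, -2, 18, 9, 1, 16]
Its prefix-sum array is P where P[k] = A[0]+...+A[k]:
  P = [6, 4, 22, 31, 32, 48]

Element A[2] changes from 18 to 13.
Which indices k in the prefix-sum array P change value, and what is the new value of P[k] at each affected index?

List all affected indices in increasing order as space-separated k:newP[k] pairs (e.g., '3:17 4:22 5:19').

P[k] = A[0] + ... + A[k]
P[k] includes A[2] iff k >= 2
Affected indices: 2, 3, ..., 5; delta = -5
  P[2]: 22 + -5 = 17
  P[3]: 31 + -5 = 26
  P[4]: 32 + -5 = 27
  P[5]: 48 + -5 = 43

Answer: 2:17 3:26 4:27 5:43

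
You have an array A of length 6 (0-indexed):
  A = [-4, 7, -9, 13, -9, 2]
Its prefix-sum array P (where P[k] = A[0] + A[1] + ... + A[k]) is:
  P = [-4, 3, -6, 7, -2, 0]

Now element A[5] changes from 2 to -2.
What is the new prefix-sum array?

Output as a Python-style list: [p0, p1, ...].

Answer: [-4, 3, -6, 7, -2, -4]

Derivation:
Change: A[5] 2 -> -2, delta = -4
P[k] for k < 5: unchanged (A[5] not included)
P[k] for k >= 5: shift by delta = -4
  P[0] = -4 + 0 = -4
  P[1] = 3 + 0 = 3
  P[2] = -6 + 0 = -6
  P[3] = 7 + 0 = 7
  P[4] = -2 + 0 = -2
  P[5] = 0 + -4 = -4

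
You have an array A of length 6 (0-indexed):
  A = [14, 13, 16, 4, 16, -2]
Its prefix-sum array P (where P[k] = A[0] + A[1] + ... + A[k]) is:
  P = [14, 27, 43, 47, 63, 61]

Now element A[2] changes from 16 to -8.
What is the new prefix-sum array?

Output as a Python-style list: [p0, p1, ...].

Answer: [14, 27, 19, 23, 39, 37]

Derivation:
Change: A[2] 16 -> -8, delta = -24
P[k] for k < 2: unchanged (A[2] not included)
P[k] for k >= 2: shift by delta = -24
  P[0] = 14 + 0 = 14
  P[1] = 27 + 0 = 27
  P[2] = 43 + -24 = 19
  P[3] = 47 + -24 = 23
  P[4] = 63 + -24 = 39
  P[5] = 61 + -24 = 37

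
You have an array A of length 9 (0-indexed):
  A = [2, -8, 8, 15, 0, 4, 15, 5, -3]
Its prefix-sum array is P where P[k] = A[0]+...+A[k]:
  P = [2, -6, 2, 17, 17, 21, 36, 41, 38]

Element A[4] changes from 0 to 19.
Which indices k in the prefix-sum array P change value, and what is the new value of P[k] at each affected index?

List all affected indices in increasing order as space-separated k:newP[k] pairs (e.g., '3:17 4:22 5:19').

P[k] = A[0] + ... + A[k]
P[k] includes A[4] iff k >= 4
Affected indices: 4, 5, ..., 8; delta = 19
  P[4]: 17 + 19 = 36
  P[5]: 21 + 19 = 40
  P[6]: 36 + 19 = 55
  P[7]: 41 + 19 = 60
  P[8]: 38 + 19 = 57

Answer: 4:36 5:40 6:55 7:60 8:57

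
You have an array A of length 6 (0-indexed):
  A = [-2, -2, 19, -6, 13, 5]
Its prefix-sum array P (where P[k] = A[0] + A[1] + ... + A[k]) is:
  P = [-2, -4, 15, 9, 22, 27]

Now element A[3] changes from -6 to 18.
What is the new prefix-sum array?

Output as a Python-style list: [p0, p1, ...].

Answer: [-2, -4, 15, 33, 46, 51]

Derivation:
Change: A[3] -6 -> 18, delta = 24
P[k] for k < 3: unchanged (A[3] not included)
P[k] for k >= 3: shift by delta = 24
  P[0] = -2 + 0 = -2
  P[1] = -4 + 0 = -4
  P[2] = 15 + 0 = 15
  P[3] = 9 + 24 = 33
  P[4] = 22 + 24 = 46
  P[5] = 27 + 24 = 51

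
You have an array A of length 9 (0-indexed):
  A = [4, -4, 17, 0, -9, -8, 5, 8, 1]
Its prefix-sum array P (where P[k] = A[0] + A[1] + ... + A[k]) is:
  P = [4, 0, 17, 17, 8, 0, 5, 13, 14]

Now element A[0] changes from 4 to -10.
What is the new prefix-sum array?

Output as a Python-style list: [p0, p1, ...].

Answer: [-10, -14, 3, 3, -6, -14, -9, -1, 0]

Derivation:
Change: A[0] 4 -> -10, delta = -14
P[k] for k < 0: unchanged (A[0] not included)
P[k] for k >= 0: shift by delta = -14
  P[0] = 4 + -14 = -10
  P[1] = 0 + -14 = -14
  P[2] = 17 + -14 = 3
  P[3] = 17 + -14 = 3
  P[4] = 8 + -14 = -6
  P[5] = 0 + -14 = -14
  P[6] = 5 + -14 = -9
  P[7] = 13 + -14 = -1
  P[8] = 14 + -14 = 0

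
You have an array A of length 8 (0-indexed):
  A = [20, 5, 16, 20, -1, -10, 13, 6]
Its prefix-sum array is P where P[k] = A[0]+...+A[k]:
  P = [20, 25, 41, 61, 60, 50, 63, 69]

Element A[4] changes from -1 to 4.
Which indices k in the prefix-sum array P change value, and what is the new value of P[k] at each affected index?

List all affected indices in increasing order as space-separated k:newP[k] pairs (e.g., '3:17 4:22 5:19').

Answer: 4:65 5:55 6:68 7:74

Derivation:
P[k] = A[0] + ... + A[k]
P[k] includes A[4] iff k >= 4
Affected indices: 4, 5, ..., 7; delta = 5
  P[4]: 60 + 5 = 65
  P[5]: 50 + 5 = 55
  P[6]: 63 + 5 = 68
  P[7]: 69 + 5 = 74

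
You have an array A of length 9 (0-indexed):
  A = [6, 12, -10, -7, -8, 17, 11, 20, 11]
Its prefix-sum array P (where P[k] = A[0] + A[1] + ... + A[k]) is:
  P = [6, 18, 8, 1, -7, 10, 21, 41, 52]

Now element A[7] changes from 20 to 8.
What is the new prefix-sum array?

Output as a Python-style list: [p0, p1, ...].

Change: A[7] 20 -> 8, delta = -12
P[k] for k < 7: unchanged (A[7] not included)
P[k] for k >= 7: shift by delta = -12
  P[0] = 6 + 0 = 6
  P[1] = 18 + 0 = 18
  P[2] = 8 + 0 = 8
  P[3] = 1 + 0 = 1
  P[4] = -7 + 0 = -7
  P[5] = 10 + 0 = 10
  P[6] = 21 + 0 = 21
  P[7] = 41 + -12 = 29
  P[8] = 52 + -12 = 40

Answer: [6, 18, 8, 1, -7, 10, 21, 29, 40]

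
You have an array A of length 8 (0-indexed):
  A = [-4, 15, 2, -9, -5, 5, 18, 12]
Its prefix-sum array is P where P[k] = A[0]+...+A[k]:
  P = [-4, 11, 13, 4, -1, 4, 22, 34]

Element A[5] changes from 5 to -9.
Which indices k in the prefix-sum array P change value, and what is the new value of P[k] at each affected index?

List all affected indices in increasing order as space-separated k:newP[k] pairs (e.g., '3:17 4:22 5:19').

Answer: 5:-10 6:8 7:20

Derivation:
P[k] = A[0] + ... + A[k]
P[k] includes A[5] iff k >= 5
Affected indices: 5, 6, ..., 7; delta = -14
  P[5]: 4 + -14 = -10
  P[6]: 22 + -14 = 8
  P[7]: 34 + -14 = 20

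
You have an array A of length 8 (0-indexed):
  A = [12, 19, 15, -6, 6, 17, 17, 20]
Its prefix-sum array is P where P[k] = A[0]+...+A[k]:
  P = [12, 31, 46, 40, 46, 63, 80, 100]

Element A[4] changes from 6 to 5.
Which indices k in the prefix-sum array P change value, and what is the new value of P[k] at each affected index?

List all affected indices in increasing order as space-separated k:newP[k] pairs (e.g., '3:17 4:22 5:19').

Answer: 4:45 5:62 6:79 7:99

Derivation:
P[k] = A[0] + ... + A[k]
P[k] includes A[4] iff k >= 4
Affected indices: 4, 5, ..., 7; delta = -1
  P[4]: 46 + -1 = 45
  P[5]: 63 + -1 = 62
  P[6]: 80 + -1 = 79
  P[7]: 100 + -1 = 99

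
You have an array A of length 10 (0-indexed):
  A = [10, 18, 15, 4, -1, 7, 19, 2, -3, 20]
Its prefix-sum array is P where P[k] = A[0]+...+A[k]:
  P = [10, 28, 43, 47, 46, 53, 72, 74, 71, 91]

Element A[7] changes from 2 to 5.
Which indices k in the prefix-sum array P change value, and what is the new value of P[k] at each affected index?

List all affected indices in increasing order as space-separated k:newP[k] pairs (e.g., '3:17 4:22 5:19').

Answer: 7:77 8:74 9:94

Derivation:
P[k] = A[0] + ... + A[k]
P[k] includes A[7] iff k >= 7
Affected indices: 7, 8, ..., 9; delta = 3
  P[7]: 74 + 3 = 77
  P[8]: 71 + 3 = 74
  P[9]: 91 + 3 = 94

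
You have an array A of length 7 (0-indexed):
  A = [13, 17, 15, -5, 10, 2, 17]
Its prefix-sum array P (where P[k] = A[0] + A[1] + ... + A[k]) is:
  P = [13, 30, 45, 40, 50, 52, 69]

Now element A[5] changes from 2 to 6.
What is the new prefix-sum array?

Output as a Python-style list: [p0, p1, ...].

Change: A[5] 2 -> 6, delta = 4
P[k] for k < 5: unchanged (A[5] not included)
P[k] for k >= 5: shift by delta = 4
  P[0] = 13 + 0 = 13
  P[1] = 30 + 0 = 30
  P[2] = 45 + 0 = 45
  P[3] = 40 + 0 = 40
  P[4] = 50 + 0 = 50
  P[5] = 52 + 4 = 56
  P[6] = 69 + 4 = 73

Answer: [13, 30, 45, 40, 50, 56, 73]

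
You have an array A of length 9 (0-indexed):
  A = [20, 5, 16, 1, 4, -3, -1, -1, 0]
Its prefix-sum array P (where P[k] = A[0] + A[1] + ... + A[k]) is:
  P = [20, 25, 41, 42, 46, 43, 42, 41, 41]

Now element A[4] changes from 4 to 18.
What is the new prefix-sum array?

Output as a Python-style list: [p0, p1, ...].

Change: A[4] 4 -> 18, delta = 14
P[k] for k < 4: unchanged (A[4] not included)
P[k] for k >= 4: shift by delta = 14
  P[0] = 20 + 0 = 20
  P[1] = 25 + 0 = 25
  P[2] = 41 + 0 = 41
  P[3] = 42 + 0 = 42
  P[4] = 46 + 14 = 60
  P[5] = 43 + 14 = 57
  P[6] = 42 + 14 = 56
  P[7] = 41 + 14 = 55
  P[8] = 41 + 14 = 55

Answer: [20, 25, 41, 42, 60, 57, 56, 55, 55]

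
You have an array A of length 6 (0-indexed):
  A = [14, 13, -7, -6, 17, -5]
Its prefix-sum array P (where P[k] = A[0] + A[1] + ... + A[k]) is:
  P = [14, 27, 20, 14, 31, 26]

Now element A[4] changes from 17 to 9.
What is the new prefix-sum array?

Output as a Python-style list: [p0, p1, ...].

Answer: [14, 27, 20, 14, 23, 18]

Derivation:
Change: A[4] 17 -> 9, delta = -8
P[k] for k < 4: unchanged (A[4] not included)
P[k] for k >= 4: shift by delta = -8
  P[0] = 14 + 0 = 14
  P[1] = 27 + 0 = 27
  P[2] = 20 + 0 = 20
  P[3] = 14 + 0 = 14
  P[4] = 31 + -8 = 23
  P[5] = 26 + -8 = 18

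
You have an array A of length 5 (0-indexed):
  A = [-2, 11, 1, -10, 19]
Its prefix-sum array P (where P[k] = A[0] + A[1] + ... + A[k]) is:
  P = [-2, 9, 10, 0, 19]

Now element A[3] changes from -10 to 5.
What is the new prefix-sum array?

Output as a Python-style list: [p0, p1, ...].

Answer: [-2, 9, 10, 15, 34]

Derivation:
Change: A[3] -10 -> 5, delta = 15
P[k] for k < 3: unchanged (A[3] not included)
P[k] for k >= 3: shift by delta = 15
  P[0] = -2 + 0 = -2
  P[1] = 9 + 0 = 9
  P[2] = 10 + 0 = 10
  P[3] = 0 + 15 = 15
  P[4] = 19 + 15 = 34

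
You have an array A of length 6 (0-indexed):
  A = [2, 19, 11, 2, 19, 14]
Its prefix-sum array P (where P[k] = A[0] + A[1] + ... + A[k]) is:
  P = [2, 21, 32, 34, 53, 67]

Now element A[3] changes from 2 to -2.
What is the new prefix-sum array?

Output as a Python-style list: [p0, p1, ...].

Change: A[3] 2 -> -2, delta = -4
P[k] for k < 3: unchanged (A[3] not included)
P[k] for k >= 3: shift by delta = -4
  P[0] = 2 + 0 = 2
  P[1] = 21 + 0 = 21
  P[2] = 32 + 0 = 32
  P[3] = 34 + -4 = 30
  P[4] = 53 + -4 = 49
  P[5] = 67 + -4 = 63

Answer: [2, 21, 32, 30, 49, 63]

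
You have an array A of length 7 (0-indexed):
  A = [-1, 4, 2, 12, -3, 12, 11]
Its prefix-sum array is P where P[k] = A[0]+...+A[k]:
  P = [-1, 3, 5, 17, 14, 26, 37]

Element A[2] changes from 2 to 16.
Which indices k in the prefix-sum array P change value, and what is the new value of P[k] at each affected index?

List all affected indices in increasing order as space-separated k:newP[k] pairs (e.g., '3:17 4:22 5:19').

Answer: 2:19 3:31 4:28 5:40 6:51

Derivation:
P[k] = A[0] + ... + A[k]
P[k] includes A[2] iff k >= 2
Affected indices: 2, 3, ..., 6; delta = 14
  P[2]: 5 + 14 = 19
  P[3]: 17 + 14 = 31
  P[4]: 14 + 14 = 28
  P[5]: 26 + 14 = 40
  P[6]: 37 + 14 = 51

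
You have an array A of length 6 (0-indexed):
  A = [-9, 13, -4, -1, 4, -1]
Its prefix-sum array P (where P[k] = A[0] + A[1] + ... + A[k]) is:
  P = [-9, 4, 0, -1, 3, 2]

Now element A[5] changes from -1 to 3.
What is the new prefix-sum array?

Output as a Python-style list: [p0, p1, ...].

Change: A[5] -1 -> 3, delta = 4
P[k] for k < 5: unchanged (A[5] not included)
P[k] for k >= 5: shift by delta = 4
  P[0] = -9 + 0 = -9
  P[1] = 4 + 0 = 4
  P[2] = 0 + 0 = 0
  P[3] = -1 + 0 = -1
  P[4] = 3 + 0 = 3
  P[5] = 2 + 4 = 6

Answer: [-9, 4, 0, -1, 3, 6]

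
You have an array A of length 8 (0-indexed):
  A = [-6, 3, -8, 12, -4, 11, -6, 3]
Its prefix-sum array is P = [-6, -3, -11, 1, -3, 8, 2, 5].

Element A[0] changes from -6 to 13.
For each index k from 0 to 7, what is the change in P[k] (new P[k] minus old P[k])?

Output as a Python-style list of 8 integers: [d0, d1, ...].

Answer: [19, 19, 19, 19, 19, 19, 19, 19]

Derivation:
Element change: A[0] -6 -> 13, delta = 19
For k < 0: P[k] unchanged, delta_P[k] = 0
For k >= 0: P[k] shifts by exactly 19
Delta array: [19, 19, 19, 19, 19, 19, 19, 19]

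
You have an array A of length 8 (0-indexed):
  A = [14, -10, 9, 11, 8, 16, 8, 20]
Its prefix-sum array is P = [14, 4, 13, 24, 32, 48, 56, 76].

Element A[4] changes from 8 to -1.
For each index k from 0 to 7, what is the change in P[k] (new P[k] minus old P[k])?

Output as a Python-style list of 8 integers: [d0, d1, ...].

Answer: [0, 0, 0, 0, -9, -9, -9, -9]

Derivation:
Element change: A[4] 8 -> -1, delta = -9
For k < 4: P[k] unchanged, delta_P[k] = 0
For k >= 4: P[k] shifts by exactly -9
Delta array: [0, 0, 0, 0, -9, -9, -9, -9]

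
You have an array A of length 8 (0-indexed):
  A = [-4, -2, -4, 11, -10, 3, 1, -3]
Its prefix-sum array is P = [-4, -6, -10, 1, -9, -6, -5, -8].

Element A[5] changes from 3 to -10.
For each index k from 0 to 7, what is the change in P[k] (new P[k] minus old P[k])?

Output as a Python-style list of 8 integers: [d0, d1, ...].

Answer: [0, 0, 0, 0, 0, -13, -13, -13]

Derivation:
Element change: A[5] 3 -> -10, delta = -13
For k < 5: P[k] unchanged, delta_P[k] = 0
For k >= 5: P[k] shifts by exactly -13
Delta array: [0, 0, 0, 0, 0, -13, -13, -13]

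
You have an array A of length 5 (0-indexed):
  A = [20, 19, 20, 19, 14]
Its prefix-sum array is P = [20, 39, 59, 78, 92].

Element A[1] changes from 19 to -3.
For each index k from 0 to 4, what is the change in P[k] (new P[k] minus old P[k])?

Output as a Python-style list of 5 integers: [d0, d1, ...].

Element change: A[1] 19 -> -3, delta = -22
For k < 1: P[k] unchanged, delta_P[k] = 0
For k >= 1: P[k] shifts by exactly -22
Delta array: [0, -22, -22, -22, -22]

Answer: [0, -22, -22, -22, -22]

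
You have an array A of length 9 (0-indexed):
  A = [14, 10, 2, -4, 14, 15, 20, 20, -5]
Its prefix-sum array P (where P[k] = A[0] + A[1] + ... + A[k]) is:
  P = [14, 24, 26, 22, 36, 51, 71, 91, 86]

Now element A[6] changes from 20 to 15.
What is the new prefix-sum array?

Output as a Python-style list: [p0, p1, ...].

Answer: [14, 24, 26, 22, 36, 51, 66, 86, 81]

Derivation:
Change: A[6] 20 -> 15, delta = -5
P[k] for k < 6: unchanged (A[6] not included)
P[k] for k >= 6: shift by delta = -5
  P[0] = 14 + 0 = 14
  P[1] = 24 + 0 = 24
  P[2] = 26 + 0 = 26
  P[3] = 22 + 0 = 22
  P[4] = 36 + 0 = 36
  P[5] = 51 + 0 = 51
  P[6] = 71 + -5 = 66
  P[7] = 91 + -5 = 86
  P[8] = 86 + -5 = 81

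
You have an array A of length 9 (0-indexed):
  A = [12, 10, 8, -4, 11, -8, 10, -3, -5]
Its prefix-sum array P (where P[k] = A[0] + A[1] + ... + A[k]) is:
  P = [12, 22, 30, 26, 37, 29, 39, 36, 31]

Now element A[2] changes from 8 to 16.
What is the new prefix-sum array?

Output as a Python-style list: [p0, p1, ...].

Change: A[2] 8 -> 16, delta = 8
P[k] for k < 2: unchanged (A[2] not included)
P[k] for k >= 2: shift by delta = 8
  P[0] = 12 + 0 = 12
  P[1] = 22 + 0 = 22
  P[2] = 30 + 8 = 38
  P[3] = 26 + 8 = 34
  P[4] = 37 + 8 = 45
  P[5] = 29 + 8 = 37
  P[6] = 39 + 8 = 47
  P[7] = 36 + 8 = 44
  P[8] = 31 + 8 = 39

Answer: [12, 22, 38, 34, 45, 37, 47, 44, 39]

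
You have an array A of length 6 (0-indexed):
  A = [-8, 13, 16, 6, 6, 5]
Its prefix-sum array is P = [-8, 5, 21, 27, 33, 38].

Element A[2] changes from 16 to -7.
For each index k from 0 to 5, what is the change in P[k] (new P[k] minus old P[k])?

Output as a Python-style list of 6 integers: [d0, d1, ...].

Element change: A[2] 16 -> -7, delta = -23
For k < 2: P[k] unchanged, delta_P[k] = 0
For k >= 2: P[k] shifts by exactly -23
Delta array: [0, 0, -23, -23, -23, -23]

Answer: [0, 0, -23, -23, -23, -23]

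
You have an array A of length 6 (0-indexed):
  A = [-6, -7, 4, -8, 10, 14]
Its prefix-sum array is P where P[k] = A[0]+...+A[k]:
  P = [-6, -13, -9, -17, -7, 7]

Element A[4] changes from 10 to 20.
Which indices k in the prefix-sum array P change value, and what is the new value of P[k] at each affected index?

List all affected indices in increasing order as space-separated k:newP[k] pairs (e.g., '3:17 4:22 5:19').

P[k] = A[0] + ... + A[k]
P[k] includes A[4] iff k >= 4
Affected indices: 4, 5, ..., 5; delta = 10
  P[4]: -7 + 10 = 3
  P[5]: 7 + 10 = 17

Answer: 4:3 5:17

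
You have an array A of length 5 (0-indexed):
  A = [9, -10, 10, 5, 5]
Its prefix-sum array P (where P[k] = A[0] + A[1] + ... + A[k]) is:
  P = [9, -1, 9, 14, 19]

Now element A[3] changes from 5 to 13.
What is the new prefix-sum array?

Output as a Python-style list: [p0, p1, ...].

Change: A[3] 5 -> 13, delta = 8
P[k] for k < 3: unchanged (A[3] not included)
P[k] for k >= 3: shift by delta = 8
  P[0] = 9 + 0 = 9
  P[1] = -1 + 0 = -1
  P[2] = 9 + 0 = 9
  P[3] = 14 + 8 = 22
  P[4] = 19 + 8 = 27

Answer: [9, -1, 9, 22, 27]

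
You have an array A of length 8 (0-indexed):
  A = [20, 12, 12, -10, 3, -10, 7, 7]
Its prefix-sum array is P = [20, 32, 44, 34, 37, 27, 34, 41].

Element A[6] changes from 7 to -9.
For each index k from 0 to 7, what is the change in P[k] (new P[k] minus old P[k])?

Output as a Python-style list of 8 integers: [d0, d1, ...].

Element change: A[6] 7 -> -9, delta = -16
For k < 6: P[k] unchanged, delta_P[k] = 0
For k >= 6: P[k] shifts by exactly -16
Delta array: [0, 0, 0, 0, 0, 0, -16, -16]

Answer: [0, 0, 0, 0, 0, 0, -16, -16]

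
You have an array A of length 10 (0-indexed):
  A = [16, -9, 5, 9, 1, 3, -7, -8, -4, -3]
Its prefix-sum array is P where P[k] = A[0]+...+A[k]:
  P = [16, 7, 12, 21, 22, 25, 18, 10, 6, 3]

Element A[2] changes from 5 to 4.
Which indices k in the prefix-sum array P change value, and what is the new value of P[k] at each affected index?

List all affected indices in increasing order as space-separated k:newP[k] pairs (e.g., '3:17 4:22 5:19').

P[k] = A[0] + ... + A[k]
P[k] includes A[2] iff k >= 2
Affected indices: 2, 3, ..., 9; delta = -1
  P[2]: 12 + -1 = 11
  P[3]: 21 + -1 = 20
  P[4]: 22 + -1 = 21
  P[5]: 25 + -1 = 24
  P[6]: 18 + -1 = 17
  P[7]: 10 + -1 = 9
  P[8]: 6 + -1 = 5
  P[9]: 3 + -1 = 2

Answer: 2:11 3:20 4:21 5:24 6:17 7:9 8:5 9:2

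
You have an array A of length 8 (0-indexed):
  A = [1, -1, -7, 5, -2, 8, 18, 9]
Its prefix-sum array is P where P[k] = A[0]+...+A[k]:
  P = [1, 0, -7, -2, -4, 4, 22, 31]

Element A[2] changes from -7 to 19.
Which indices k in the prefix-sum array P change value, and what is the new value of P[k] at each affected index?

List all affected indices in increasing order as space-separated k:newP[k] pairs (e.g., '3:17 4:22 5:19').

P[k] = A[0] + ... + A[k]
P[k] includes A[2] iff k >= 2
Affected indices: 2, 3, ..., 7; delta = 26
  P[2]: -7 + 26 = 19
  P[3]: -2 + 26 = 24
  P[4]: -4 + 26 = 22
  P[5]: 4 + 26 = 30
  P[6]: 22 + 26 = 48
  P[7]: 31 + 26 = 57

Answer: 2:19 3:24 4:22 5:30 6:48 7:57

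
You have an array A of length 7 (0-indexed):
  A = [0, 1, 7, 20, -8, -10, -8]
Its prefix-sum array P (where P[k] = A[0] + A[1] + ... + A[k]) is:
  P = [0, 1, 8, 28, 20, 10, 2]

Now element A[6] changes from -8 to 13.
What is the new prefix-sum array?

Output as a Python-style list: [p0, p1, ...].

Change: A[6] -8 -> 13, delta = 21
P[k] for k < 6: unchanged (A[6] not included)
P[k] for k >= 6: shift by delta = 21
  P[0] = 0 + 0 = 0
  P[1] = 1 + 0 = 1
  P[2] = 8 + 0 = 8
  P[3] = 28 + 0 = 28
  P[4] = 20 + 0 = 20
  P[5] = 10 + 0 = 10
  P[6] = 2 + 21 = 23

Answer: [0, 1, 8, 28, 20, 10, 23]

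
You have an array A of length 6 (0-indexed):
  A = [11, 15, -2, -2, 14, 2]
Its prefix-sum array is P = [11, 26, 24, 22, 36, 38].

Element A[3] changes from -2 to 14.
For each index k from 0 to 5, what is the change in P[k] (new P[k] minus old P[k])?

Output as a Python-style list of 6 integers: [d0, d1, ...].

Answer: [0, 0, 0, 16, 16, 16]

Derivation:
Element change: A[3] -2 -> 14, delta = 16
For k < 3: P[k] unchanged, delta_P[k] = 0
For k >= 3: P[k] shifts by exactly 16
Delta array: [0, 0, 0, 16, 16, 16]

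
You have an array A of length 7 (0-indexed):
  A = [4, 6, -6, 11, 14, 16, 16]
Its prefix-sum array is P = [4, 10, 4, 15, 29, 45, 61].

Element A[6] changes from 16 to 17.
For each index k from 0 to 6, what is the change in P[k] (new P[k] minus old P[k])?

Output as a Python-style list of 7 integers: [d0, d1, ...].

Element change: A[6] 16 -> 17, delta = 1
For k < 6: P[k] unchanged, delta_P[k] = 0
For k >= 6: P[k] shifts by exactly 1
Delta array: [0, 0, 0, 0, 0, 0, 1]

Answer: [0, 0, 0, 0, 0, 0, 1]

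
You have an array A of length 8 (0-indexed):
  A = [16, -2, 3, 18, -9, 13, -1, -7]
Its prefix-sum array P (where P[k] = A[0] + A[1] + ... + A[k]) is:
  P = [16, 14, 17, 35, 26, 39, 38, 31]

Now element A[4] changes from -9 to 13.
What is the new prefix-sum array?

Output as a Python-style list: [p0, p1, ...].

Answer: [16, 14, 17, 35, 48, 61, 60, 53]

Derivation:
Change: A[4] -9 -> 13, delta = 22
P[k] for k < 4: unchanged (A[4] not included)
P[k] for k >= 4: shift by delta = 22
  P[0] = 16 + 0 = 16
  P[1] = 14 + 0 = 14
  P[2] = 17 + 0 = 17
  P[3] = 35 + 0 = 35
  P[4] = 26 + 22 = 48
  P[5] = 39 + 22 = 61
  P[6] = 38 + 22 = 60
  P[7] = 31 + 22 = 53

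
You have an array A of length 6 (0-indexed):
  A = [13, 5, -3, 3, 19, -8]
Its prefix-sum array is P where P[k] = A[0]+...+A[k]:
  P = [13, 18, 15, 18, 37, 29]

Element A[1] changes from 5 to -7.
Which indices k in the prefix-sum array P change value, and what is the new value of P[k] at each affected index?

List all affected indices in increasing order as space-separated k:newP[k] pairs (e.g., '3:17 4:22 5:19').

Answer: 1:6 2:3 3:6 4:25 5:17

Derivation:
P[k] = A[0] + ... + A[k]
P[k] includes A[1] iff k >= 1
Affected indices: 1, 2, ..., 5; delta = -12
  P[1]: 18 + -12 = 6
  P[2]: 15 + -12 = 3
  P[3]: 18 + -12 = 6
  P[4]: 37 + -12 = 25
  P[5]: 29 + -12 = 17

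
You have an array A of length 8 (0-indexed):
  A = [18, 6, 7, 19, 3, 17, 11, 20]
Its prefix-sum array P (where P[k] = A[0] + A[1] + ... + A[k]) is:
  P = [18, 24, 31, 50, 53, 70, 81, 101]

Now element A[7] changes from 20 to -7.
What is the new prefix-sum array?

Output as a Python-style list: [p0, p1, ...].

Change: A[7] 20 -> -7, delta = -27
P[k] for k < 7: unchanged (A[7] not included)
P[k] for k >= 7: shift by delta = -27
  P[0] = 18 + 0 = 18
  P[1] = 24 + 0 = 24
  P[2] = 31 + 0 = 31
  P[3] = 50 + 0 = 50
  P[4] = 53 + 0 = 53
  P[5] = 70 + 0 = 70
  P[6] = 81 + 0 = 81
  P[7] = 101 + -27 = 74

Answer: [18, 24, 31, 50, 53, 70, 81, 74]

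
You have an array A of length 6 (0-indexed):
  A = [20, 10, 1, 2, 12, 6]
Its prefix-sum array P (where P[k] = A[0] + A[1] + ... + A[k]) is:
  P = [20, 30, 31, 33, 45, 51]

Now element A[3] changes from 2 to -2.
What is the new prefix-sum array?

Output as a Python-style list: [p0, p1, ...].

Change: A[3] 2 -> -2, delta = -4
P[k] for k < 3: unchanged (A[3] not included)
P[k] for k >= 3: shift by delta = -4
  P[0] = 20 + 0 = 20
  P[1] = 30 + 0 = 30
  P[2] = 31 + 0 = 31
  P[3] = 33 + -4 = 29
  P[4] = 45 + -4 = 41
  P[5] = 51 + -4 = 47

Answer: [20, 30, 31, 29, 41, 47]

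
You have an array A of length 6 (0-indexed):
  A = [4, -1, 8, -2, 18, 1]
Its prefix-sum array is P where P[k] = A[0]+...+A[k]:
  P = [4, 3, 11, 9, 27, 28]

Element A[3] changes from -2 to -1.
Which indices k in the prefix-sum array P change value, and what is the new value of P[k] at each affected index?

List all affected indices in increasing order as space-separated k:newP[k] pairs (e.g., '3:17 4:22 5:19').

Answer: 3:10 4:28 5:29

Derivation:
P[k] = A[0] + ... + A[k]
P[k] includes A[3] iff k >= 3
Affected indices: 3, 4, ..., 5; delta = 1
  P[3]: 9 + 1 = 10
  P[4]: 27 + 1 = 28
  P[5]: 28 + 1 = 29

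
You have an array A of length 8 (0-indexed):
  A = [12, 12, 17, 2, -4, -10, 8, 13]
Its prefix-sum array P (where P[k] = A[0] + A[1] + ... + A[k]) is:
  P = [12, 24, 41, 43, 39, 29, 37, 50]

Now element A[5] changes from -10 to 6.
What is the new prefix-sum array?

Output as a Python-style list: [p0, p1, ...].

Answer: [12, 24, 41, 43, 39, 45, 53, 66]

Derivation:
Change: A[5] -10 -> 6, delta = 16
P[k] for k < 5: unchanged (A[5] not included)
P[k] for k >= 5: shift by delta = 16
  P[0] = 12 + 0 = 12
  P[1] = 24 + 0 = 24
  P[2] = 41 + 0 = 41
  P[3] = 43 + 0 = 43
  P[4] = 39 + 0 = 39
  P[5] = 29 + 16 = 45
  P[6] = 37 + 16 = 53
  P[7] = 50 + 16 = 66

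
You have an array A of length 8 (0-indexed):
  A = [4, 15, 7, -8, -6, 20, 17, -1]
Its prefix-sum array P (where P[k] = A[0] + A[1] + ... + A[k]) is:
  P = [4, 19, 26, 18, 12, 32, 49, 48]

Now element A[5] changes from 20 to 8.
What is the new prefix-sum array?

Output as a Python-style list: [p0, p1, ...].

Answer: [4, 19, 26, 18, 12, 20, 37, 36]

Derivation:
Change: A[5] 20 -> 8, delta = -12
P[k] for k < 5: unchanged (A[5] not included)
P[k] for k >= 5: shift by delta = -12
  P[0] = 4 + 0 = 4
  P[1] = 19 + 0 = 19
  P[2] = 26 + 0 = 26
  P[3] = 18 + 0 = 18
  P[4] = 12 + 0 = 12
  P[5] = 32 + -12 = 20
  P[6] = 49 + -12 = 37
  P[7] = 48 + -12 = 36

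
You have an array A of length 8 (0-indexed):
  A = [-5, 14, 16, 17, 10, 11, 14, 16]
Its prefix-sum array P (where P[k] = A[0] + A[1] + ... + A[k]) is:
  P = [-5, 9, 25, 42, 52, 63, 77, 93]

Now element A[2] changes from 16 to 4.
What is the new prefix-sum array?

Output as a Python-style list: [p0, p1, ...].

Change: A[2] 16 -> 4, delta = -12
P[k] for k < 2: unchanged (A[2] not included)
P[k] for k >= 2: shift by delta = -12
  P[0] = -5 + 0 = -5
  P[1] = 9 + 0 = 9
  P[2] = 25 + -12 = 13
  P[3] = 42 + -12 = 30
  P[4] = 52 + -12 = 40
  P[5] = 63 + -12 = 51
  P[6] = 77 + -12 = 65
  P[7] = 93 + -12 = 81

Answer: [-5, 9, 13, 30, 40, 51, 65, 81]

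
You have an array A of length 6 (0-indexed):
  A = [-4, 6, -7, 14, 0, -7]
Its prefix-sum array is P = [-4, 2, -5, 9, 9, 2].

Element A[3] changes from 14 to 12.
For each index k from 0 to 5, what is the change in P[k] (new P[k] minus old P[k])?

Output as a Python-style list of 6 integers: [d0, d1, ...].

Element change: A[3] 14 -> 12, delta = -2
For k < 3: P[k] unchanged, delta_P[k] = 0
For k >= 3: P[k] shifts by exactly -2
Delta array: [0, 0, 0, -2, -2, -2]

Answer: [0, 0, 0, -2, -2, -2]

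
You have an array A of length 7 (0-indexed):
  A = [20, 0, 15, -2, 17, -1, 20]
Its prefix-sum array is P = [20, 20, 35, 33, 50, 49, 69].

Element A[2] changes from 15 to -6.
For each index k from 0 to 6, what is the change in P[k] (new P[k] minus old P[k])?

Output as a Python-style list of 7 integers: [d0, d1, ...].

Element change: A[2] 15 -> -6, delta = -21
For k < 2: P[k] unchanged, delta_P[k] = 0
For k >= 2: P[k] shifts by exactly -21
Delta array: [0, 0, -21, -21, -21, -21, -21]

Answer: [0, 0, -21, -21, -21, -21, -21]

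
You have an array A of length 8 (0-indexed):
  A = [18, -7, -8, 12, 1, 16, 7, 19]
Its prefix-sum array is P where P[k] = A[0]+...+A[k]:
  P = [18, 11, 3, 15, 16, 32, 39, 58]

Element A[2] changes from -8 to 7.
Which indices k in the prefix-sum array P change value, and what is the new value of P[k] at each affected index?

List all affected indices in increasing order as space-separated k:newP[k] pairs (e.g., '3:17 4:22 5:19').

P[k] = A[0] + ... + A[k]
P[k] includes A[2] iff k >= 2
Affected indices: 2, 3, ..., 7; delta = 15
  P[2]: 3 + 15 = 18
  P[3]: 15 + 15 = 30
  P[4]: 16 + 15 = 31
  P[5]: 32 + 15 = 47
  P[6]: 39 + 15 = 54
  P[7]: 58 + 15 = 73

Answer: 2:18 3:30 4:31 5:47 6:54 7:73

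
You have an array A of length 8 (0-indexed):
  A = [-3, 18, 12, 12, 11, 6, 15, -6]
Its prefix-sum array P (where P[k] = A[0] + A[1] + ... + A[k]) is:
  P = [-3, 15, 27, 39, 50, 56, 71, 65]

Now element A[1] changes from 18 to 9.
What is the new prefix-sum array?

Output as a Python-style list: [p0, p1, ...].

Change: A[1] 18 -> 9, delta = -9
P[k] for k < 1: unchanged (A[1] not included)
P[k] for k >= 1: shift by delta = -9
  P[0] = -3 + 0 = -3
  P[1] = 15 + -9 = 6
  P[2] = 27 + -9 = 18
  P[3] = 39 + -9 = 30
  P[4] = 50 + -9 = 41
  P[5] = 56 + -9 = 47
  P[6] = 71 + -9 = 62
  P[7] = 65 + -9 = 56

Answer: [-3, 6, 18, 30, 41, 47, 62, 56]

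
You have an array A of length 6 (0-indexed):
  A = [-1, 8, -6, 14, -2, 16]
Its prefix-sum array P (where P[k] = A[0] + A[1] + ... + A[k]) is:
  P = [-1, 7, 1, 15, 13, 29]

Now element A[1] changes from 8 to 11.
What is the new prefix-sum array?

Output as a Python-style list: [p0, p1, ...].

Change: A[1] 8 -> 11, delta = 3
P[k] for k < 1: unchanged (A[1] not included)
P[k] for k >= 1: shift by delta = 3
  P[0] = -1 + 0 = -1
  P[1] = 7 + 3 = 10
  P[2] = 1 + 3 = 4
  P[3] = 15 + 3 = 18
  P[4] = 13 + 3 = 16
  P[5] = 29 + 3 = 32

Answer: [-1, 10, 4, 18, 16, 32]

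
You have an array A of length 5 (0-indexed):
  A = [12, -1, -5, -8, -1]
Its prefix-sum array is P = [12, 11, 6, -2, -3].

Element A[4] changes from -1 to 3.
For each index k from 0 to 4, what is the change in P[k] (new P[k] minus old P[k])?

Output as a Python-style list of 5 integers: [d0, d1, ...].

Element change: A[4] -1 -> 3, delta = 4
For k < 4: P[k] unchanged, delta_P[k] = 0
For k >= 4: P[k] shifts by exactly 4
Delta array: [0, 0, 0, 0, 4]

Answer: [0, 0, 0, 0, 4]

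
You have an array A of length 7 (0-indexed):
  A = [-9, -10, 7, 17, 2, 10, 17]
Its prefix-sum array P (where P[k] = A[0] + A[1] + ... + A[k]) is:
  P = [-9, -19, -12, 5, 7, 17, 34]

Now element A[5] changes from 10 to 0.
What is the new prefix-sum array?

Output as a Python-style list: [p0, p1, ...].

Change: A[5] 10 -> 0, delta = -10
P[k] for k < 5: unchanged (A[5] not included)
P[k] for k >= 5: shift by delta = -10
  P[0] = -9 + 0 = -9
  P[1] = -19 + 0 = -19
  P[2] = -12 + 0 = -12
  P[3] = 5 + 0 = 5
  P[4] = 7 + 0 = 7
  P[5] = 17 + -10 = 7
  P[6] = 34 + -10 = 24

Answer: [-9, -19, -12, 5, 7, 7, 24]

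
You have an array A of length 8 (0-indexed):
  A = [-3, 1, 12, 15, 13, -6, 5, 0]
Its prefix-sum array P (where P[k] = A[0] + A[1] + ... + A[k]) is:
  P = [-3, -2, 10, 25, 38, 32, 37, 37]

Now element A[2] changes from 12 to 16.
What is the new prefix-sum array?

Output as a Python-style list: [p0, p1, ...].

Change: A[2] 12 -> 16, delta = 4
P[k] for k < 2: unchanged (A[2] not included)
P[k] for k >= 2: shift by delta = 4
  P[0] = -3 + 0 = -3
  P[1] = -2 + 0 = -2
  P[2] = 10 + 4 = 14
  P[3] = 25 + 4 = 29
  P[4] = 38 + 4 = 42
  P[5] = 32 + 4 = 36
  P[6] = 37 + 4 = 41
  P[7] = 37 + 4 = 41

Answer: [-3, -2, 14, 29, 42, 36, 41, 41]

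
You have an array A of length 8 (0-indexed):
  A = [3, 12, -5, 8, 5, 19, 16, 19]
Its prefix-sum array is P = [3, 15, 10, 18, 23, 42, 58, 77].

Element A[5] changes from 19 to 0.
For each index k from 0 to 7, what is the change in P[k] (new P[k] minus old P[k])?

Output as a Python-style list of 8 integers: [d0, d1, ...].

Answer: [0, 0, 0, 0, 0, -19, -19, -19]

Derivation:
Element change: A[5] 19 -> 0, delta = -19
For k < 5: P[k] unchanged, delta_P[k] = 0
For k >= 5: P[k] shifts by exactly -19
Delta array: [0, 0, 0, 0, 0, -19, -19, -19]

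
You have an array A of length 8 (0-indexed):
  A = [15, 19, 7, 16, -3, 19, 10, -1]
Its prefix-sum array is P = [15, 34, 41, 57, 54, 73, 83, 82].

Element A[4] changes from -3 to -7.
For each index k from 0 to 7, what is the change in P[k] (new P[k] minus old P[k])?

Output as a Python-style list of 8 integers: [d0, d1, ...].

Element change: A[4] -3 -> -7, delta = -4
For k < 4: P[k] unchanged, delta_P[k] = 0
For k >= 4: P[k] shifts by exactly -4
Delta array: [0, 0, 0, 0, -4, -4, -4, -4]

Answer: [0, 0, 0, 0, -4, -4, -4, -4]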